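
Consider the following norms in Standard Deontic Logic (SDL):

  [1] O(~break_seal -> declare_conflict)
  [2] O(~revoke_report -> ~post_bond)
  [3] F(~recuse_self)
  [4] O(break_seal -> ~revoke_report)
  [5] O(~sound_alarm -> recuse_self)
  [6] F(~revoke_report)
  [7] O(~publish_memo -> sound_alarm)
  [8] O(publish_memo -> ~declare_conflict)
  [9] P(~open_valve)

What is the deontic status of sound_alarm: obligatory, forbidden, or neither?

Obligatory

F(~revoke_report) at premise 6 means O(revoke_report).
The contrapositive of premise 4 (O(break_seal -> ~revoke_report)) is O(revoke_report -> ~break_seal), and O(revoke_report) is already established, so O(~break_seal).
From O(~break_seal) and premise 1, O(~break_seal -> declare_conflict), we obtain O(declare_conflict).
Premise 8 is O(publish_memo -> ~declare_conflict); contrapositively O(declare_conflict -> ~publish_memo). Since O(declare_conflict) holds, K gives O(~publish_memo).
Applying K to premise 7 (O(~publish_memo -> sound_alarm)) and O(~publish_memo) yields O(sound_alarm).
Premises 2, 3, 5, 9 do not contribute to this derivation.
Hence sound_alarm is obligatory.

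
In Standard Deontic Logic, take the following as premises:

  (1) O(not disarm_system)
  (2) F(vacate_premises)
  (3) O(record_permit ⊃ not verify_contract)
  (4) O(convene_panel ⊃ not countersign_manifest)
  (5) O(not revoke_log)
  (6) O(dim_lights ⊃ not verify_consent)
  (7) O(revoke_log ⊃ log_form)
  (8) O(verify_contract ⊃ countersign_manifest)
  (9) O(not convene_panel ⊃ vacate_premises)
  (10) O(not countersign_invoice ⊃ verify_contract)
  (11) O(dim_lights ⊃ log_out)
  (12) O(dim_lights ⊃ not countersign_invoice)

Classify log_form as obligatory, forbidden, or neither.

Neither

Premise 7 is O(revoke_log ⊃ log_form), but O(revoke_log) is not derivable from the premises, so it does not yield O(log_form).
No premise or chain of K-axiom applications forces O(log_form), and none forces O(not log_form). So log_form is neither obligatory nor forbidden under these norms.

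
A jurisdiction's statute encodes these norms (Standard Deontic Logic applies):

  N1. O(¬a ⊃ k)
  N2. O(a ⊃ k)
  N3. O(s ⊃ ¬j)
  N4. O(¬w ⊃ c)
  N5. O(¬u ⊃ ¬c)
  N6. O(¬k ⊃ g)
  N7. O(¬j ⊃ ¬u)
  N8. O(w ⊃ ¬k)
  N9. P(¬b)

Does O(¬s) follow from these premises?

Premises 2 and 1 are O(a ⊃ k) and O(¬a ⊃ k); every ideal world satisfies a or ¬a, so in either case k holds — hence O(k).
Premise 8 is O(w ⊃ ¬k); contrapositively O(k ⊃ ¬w). Since O(k) holds, K gives O(¬w).
Premise 4 is O(¬w ⊃ c); since O(¬w), deontic closure gives O(c).
The contrapositive of premise 5 (O(¬u ⊃ ¬c)) is O(c ⊃ u), and O(c) is already established, so O(u).
The contrapositive of premise 7 (O(¬j ⊃ ¬u)) is O(u ⊃ j), and O(u) is already established, so O(j).
Premise 3, O(s ⊃ ¬j), contraposes to O(j ⊃ ¬s); with O(j) we get O(¬s).
Premises 6, 9 do not contribute to this derivation.
So O(¬s) follows.

Yes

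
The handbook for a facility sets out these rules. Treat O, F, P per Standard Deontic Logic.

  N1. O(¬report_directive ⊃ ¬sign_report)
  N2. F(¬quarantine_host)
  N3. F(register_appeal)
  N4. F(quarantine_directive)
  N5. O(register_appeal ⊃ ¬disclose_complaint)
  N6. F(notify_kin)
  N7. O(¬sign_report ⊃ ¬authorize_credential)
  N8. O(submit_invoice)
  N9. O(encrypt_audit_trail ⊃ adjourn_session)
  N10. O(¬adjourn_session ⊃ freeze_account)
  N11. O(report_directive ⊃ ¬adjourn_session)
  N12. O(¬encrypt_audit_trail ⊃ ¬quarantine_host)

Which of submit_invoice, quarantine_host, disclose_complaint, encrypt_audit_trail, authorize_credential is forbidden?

authorize_credential

Premise 2 is F(¬quarantine_host), i.e. O(quarantine_host).
Premise 12 is O(¬encrypt_audit_trail ⊃ ¬quarantine_host); contrapositively O(quarantine_host ⊃ encrypt_audit_trail). Since O(quarantine_host) holds, K gives O(encrypt_audit_trail).
Applying K to premise 9 (O(encrypt_audit_trail ⊃ adjourn_session)) and O(encrypt_audit_trail) yields O(adjourn_session).
Premise 11, O(report_directive ⊃ ¬adjourn_session), contraposes to O(adjourn_session ⊃ ¬report_directive); with O(adjourn_session) we get O(¬report_directive).
With premise 1, O(¬report_directive ⊃ ¬sign_report), the K-axiom yields O(¬sign_report).
From O(¬sign_report) and premise 7, O(¬sign_report ⊃ ¬authorize_credential), we obtain O(¬authorize_credential).
So O(¬authorize_credential) holds, i.e. authorize_credential is forbidden. None of the other listed options is forbidden under the premises.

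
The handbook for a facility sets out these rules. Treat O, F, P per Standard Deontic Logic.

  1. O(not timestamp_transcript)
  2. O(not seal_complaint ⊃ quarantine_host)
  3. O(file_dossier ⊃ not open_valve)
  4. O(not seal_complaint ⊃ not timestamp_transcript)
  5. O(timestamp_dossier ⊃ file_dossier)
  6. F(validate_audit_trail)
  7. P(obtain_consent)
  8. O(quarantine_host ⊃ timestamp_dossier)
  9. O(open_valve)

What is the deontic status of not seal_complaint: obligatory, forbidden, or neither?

Forbidden

From premise 9 we have O(open_valve).
Premise 3 is O(file_dossier ⊃ not open_valve); contrapositively O(open_valve ⊃ not file_dossier). Since O(open_valve) holds, K gives O(not file_dossier).
The contrapositive of premise 5 (O(timestamp_dossier ⊃ file_dossier)) is O(not file_dossier ⊃ not timestamp_dossier), and O(not file_dossier) is already established, so O(not timestamp_dossier).
Premise 8 is O(quarantine_host ⊃ timestamp_dossier); contrapositively O(not timestamp_dossier ⊃ not quarantine_host). Since O(not timestamp_dossier) holds, K gives O(not quarantine_host).
Premise 2, O(not seal_complaint ⊃ quarantine_host), contraposes to O(not quarantine_host ⊃ seal_complaint); with O(not quarantine_host) we get O(seal_complaint).
Premises 1, 4, 6, 7 do not contribute to this derivation.
Thus O(seal_complaint), which is F(not seal_complaint): not seal_complaint is forbidden.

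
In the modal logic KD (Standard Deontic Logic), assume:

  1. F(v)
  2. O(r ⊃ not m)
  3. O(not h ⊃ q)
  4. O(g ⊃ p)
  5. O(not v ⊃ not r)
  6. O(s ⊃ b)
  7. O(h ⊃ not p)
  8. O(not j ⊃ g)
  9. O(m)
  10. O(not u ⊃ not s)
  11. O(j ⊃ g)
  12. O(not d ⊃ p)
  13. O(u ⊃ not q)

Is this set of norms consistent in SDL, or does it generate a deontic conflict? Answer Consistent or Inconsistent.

Premise 2 is O(r ⊃ not m), but O(r) is not derivable from the premises, so it does not yield O(not m).
So O(not m) is not derivable, and the apparent clash with O(m) does not arise.
A world satisfying every obligation exists (e.g. b=false, d=false, g=true, h=false, j=false, m=true, p=true, q=true, r=false, s=false, u=false, v=false); no atom is both obligatory and forbidden, so the set is consistent.

Consistent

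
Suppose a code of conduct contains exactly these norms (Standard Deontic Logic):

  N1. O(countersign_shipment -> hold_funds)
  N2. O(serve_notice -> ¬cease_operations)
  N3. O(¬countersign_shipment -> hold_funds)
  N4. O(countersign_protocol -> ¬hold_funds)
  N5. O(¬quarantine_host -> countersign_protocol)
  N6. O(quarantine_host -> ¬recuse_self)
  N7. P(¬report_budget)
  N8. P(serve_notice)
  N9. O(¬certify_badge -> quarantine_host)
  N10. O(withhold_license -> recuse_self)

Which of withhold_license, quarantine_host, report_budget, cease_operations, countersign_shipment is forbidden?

Premises 1 and 3 are O(countersign_shipment -> hold_funds) and O(¬countersign_shipment -> hold_funds); every ideal world satisfies countersign_shipment or ¬countersign_shipment, so in either case hold_funds holds — hence O(hold_funds).
Premise 4 is O(countersign_protocol -> ¬hold_funds); contrapositively O(hold_funds -> ¬countersign_protocol). Since O(hold_funds) holds, K gives O(¬countersign_protocol).
Premise 5, O(¬quarantine_host -> countersign_protocol), contraposes to O(¬countersign_protocol -> quarantine_host); with O(¬countersign_protocol) we get O(quarantine_host).
With premise 6, O(quarantine_host -> ¬recuse_self), the K-axiom yields O(¬recuse_self).
Premise 10 is O(withhold_license -> recuse_self); contrapositively O(¬recuse_self -> ¬withhold_license). Since O(¬recuse_self) holds, K gives O(¬withhold_license).
So O(¬withhold_license) holds, i.e. withhold_license is forbidden. None of the other listed options is forbidden under the premises.

withhold_license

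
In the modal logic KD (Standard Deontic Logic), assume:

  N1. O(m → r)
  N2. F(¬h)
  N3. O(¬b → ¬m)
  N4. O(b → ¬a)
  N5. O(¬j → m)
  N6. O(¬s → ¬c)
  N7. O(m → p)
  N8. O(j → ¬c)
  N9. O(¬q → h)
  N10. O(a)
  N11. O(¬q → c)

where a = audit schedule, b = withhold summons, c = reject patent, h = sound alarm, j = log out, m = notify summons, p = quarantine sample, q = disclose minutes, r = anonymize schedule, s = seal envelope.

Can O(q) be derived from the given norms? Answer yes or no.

From premise 10 we have O(a).
Premise 4, O(b → ¬a), contraposes to O(a → ¬b); with O(a) we get O(¬b).
Premise 3 is O(¬b → ¬m); since O(¬b), deontic closure gives O(¬m).
Premise 5, O(¬j → m), contraposes to O(¬m → j); with O(¬m) we get O(j).
From O(j) and premise 8, O(j → ¬c), we obtain O(¬c).
Premise 11, O(¬q → c), contraposes to O(¬c → q); with O(¬c) we get O(q).
Premises 1, 2, 6, 7, 9 do not contribute to this derivation.
So O(q) follows.

Yes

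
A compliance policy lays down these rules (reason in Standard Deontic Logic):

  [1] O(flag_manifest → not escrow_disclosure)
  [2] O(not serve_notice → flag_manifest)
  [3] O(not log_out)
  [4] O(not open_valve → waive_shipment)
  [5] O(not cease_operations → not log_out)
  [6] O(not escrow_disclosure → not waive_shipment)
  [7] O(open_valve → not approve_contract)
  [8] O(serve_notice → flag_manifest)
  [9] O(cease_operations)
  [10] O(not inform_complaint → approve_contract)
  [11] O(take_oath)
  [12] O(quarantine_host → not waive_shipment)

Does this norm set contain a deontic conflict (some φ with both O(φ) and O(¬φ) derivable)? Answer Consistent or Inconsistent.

Premise 5 is O(not cease_operations → not log_out); even if O(not log_out) held, inferring O(not cease_operations) would be affirming the consequent — invalid.
So O(not cease_operations) is not derivable, and the apparent clash with O(cease_operations) does not arise.
A world satisfying every obligation exists (e.g. approve_contract=false, cease_operations=true, escrow_disclosure=false, flag_manifest=true, inform_complaint=true, log_out=false, open_valve=true, quarantine_host=false, serve_notice=false, take_oath=true, waive_shipment=false); no atom is both obligatory and forbidden, so the set is consistent.

Consistent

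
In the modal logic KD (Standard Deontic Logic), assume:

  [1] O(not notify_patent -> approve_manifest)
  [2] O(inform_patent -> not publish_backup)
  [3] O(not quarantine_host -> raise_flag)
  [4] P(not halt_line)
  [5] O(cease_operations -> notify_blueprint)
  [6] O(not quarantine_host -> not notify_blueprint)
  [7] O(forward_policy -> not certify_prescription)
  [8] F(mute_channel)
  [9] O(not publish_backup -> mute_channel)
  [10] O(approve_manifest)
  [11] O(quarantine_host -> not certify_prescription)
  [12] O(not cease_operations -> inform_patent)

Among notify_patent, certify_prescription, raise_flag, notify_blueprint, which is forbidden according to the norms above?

certify_prescription

Premise 8 is F(mute_channel), i.e. O(not mute_channel).
Premise 9, O(not publish_backup -> mute_channel), contraposes to O(not mute_channel -> publish_backup); with O(not mute_channel) we get O(publish_backup).
Premise 2, O(inform_patent -> not publish_backup), contraposes to O(publish_backup -> not inform_patent); with O(publish_backup) we get O(not inform_patent).
Premise 12, O(not cease_operations -> inform_patent), contraposes to O(not inform_patent -> cease_operations); with O(not inform_patent) we get O(cease_operations).
With premise 5, O(cease_operations -> notify_blueprint), the K-axiom yields O(notify_blueprint).
Premise 6, O(not quarantine_host -> not notify_blueprint), contraposes to O(notify_blueprint -> quarantine_host); with O(notify_blueprint) we get O(quarantine_host).
Premise 11 is O(quarantine_host -> not certify_prescription); since O(quarantine_host), deontic closure gives O(not certify_prescription).
So O(not certify_prescription) holds, i.e. certify_prescription is forbidden. None of the other listed options is forbidden under the premises.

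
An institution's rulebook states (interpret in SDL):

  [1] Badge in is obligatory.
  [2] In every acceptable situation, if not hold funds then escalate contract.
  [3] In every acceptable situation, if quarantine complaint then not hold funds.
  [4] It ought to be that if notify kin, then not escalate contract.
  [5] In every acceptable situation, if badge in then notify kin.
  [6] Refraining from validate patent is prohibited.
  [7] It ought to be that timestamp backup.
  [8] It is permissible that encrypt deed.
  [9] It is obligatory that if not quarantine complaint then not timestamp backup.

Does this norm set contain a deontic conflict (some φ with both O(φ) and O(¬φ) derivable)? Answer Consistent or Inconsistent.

Inconsistent

Premise 1 states O(badge_in) outright.
Premise 5 is O(badge_in → notify_kin); since O(badge_in), deontic closure gives O(notify_kin).
With premise 4, O(notify_kin → ¬escalate_contract), the K-axiom yields O(¬escalate_contract).
The contrapositive of premise 2 (O(¬hold_funds → escalate_contract)) is O(¬escalate_contract → hold_funds), and O(¬escalate_contract) is already established, so O(hold_funds).
Premise 3, O(quarantine_complaint → ¬hold_funds), contraposes to O(hold_funds → ¬quarantine_complaint); with O(hold_funds) we get O(¬quarantine_complaint).
With premise 9, O(¬quarantine_complaint → ¬timestamp_backup), the K-axiom yields O(¬timestamp_backup).
Yet premise 7 states O(timestamp_backup).
We now have both O(¬timestamp_backup) and O(timestamp_backup) — timestamp_backup is simultaneously obligatory and forbidden, violating the D-axiom.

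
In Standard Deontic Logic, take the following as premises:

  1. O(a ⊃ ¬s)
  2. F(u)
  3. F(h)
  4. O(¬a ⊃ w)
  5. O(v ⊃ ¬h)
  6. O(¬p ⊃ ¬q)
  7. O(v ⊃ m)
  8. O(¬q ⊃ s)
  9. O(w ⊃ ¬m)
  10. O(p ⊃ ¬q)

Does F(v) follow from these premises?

By case analysis on p: premise 10 gives O(p ⊃ ¬q) and premise 6 gives O(¬p ⊃ ¬q), so O(¬q) either way.
Applying K to premise 8 (O(¬q ⊃ s)) and O(¬q) yields O(s).
The contrapositive of premise 1 (O(a ⊃ ¬s)) is O(s ⊃ ¬a), and O(s) is already established, so O(¬a).
With premise 4, O(¬a ⊃ w), the K-axiom yields O(w).
With premise 9, O(w ⊃ ¬m), the K-axiom yields O(¬m).
Premise 7, O(v ⊃ m), contraposes to O(¬m ⊃ ¬v); with O(¬m) we get O(¬v).
Premises 2, 3, 5 do not contribute to this derivation.
So O(¬v) holds, i.e. F(v). The claim follows.

Yes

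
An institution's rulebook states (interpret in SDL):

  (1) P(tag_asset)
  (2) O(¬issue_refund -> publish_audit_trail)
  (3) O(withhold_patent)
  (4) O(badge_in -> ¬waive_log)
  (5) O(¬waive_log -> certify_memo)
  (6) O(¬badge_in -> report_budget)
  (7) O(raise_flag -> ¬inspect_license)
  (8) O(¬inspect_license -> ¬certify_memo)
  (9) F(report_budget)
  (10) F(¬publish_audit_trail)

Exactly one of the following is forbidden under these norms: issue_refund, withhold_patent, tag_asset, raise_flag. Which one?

F(report_budget) at premise 9 means O(¬report_budget).
Premise 6, O(¬badge_in -> report_budget), contraposes to O(¬report_budget -> badge_in); with O(¬report_budget) we get O(badge_in).
From O(badge_in) and premise 4, O(badge_in -> ¬waive_log), we obtain O(¬waive_log).
From O(¬waive_log) and premise 5, O(¬waive_log -> certify_memo), we obtain O(certify_memo).
Premise 8 is O(¬inspect_license -> ¬certify_memo); contrapositively O(certify_memo -> inspect_license). Since O(certify_memo) holds, K gives O(inspect_license).
Premise 7, O(raise_flag -> ¬inspect_license), contraposes to O(inspect_license -> ¬raise_flag); with O(inspect_license) we get O(¬raise_flag).
So O(¬raise_flag) holds, i.e. raise_flag is forbidden. None of the other listed options is forbidden under the premises.

raise_flag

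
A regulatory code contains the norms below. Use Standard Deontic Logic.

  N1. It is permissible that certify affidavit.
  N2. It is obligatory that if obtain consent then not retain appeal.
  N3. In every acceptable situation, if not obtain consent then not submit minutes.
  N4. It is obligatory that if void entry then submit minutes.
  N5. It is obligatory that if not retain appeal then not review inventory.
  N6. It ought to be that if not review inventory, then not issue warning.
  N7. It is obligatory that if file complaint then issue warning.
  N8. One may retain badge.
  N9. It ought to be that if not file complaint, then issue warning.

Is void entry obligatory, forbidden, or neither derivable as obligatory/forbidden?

By case analysis on file_complaint: premise 7 gives O(file_complaint → issue_warning) and premise 9 gives O(¬file_complaint → issue_warning), so O(issue_warning) either way.
The contrapositive of premise 6 (O(¬review_inventory → ¬issue_warning)) is O(issue_warning → review_inventory), and O(issue_warning) is already established, so O(review_inventory).
The contrapositive of premise 5 (O(¬retain_appeal → ¬review_inventory)) is O(review_inventory → retain_appeal), and O(review_inventory) is already established, so O(retain_appeal).
Premise 2 is O(obtain_consent → ¬retain_appeal); contrapositively O(retain_appeal → ¬obtain_consent). Since O(retain_appeal) holds, K gives O(¬obtain_consent).
Premise 3 is O(¬obtain_consent → ¬submit_minutes); since O(¬obtain_consent), deontic closure gives O(¬submit_minutes).
Premise 4 is O(void_entry → submit_minutes); contrapositively O(¬submit_minutes → ¬void_entry). Since O(¬submit_minutes) holds, K gives O(¬void_entry).
Premises 1, 8 do not contribute to this derivation.
Thus O(¬void_entry), which is F(void_entry): void_entry is forbidden.

Forbidden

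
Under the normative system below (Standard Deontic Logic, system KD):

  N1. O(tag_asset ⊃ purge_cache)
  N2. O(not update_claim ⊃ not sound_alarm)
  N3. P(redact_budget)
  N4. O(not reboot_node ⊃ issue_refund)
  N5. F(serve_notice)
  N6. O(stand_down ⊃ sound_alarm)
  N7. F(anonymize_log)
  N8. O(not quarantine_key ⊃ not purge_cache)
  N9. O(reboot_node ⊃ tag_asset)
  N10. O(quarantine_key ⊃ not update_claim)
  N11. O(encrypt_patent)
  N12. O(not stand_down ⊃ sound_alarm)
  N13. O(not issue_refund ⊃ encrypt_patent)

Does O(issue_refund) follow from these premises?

Yes

Premises 6 and 12 cover both cases: O(stand_down ⊃ sound_alarm) and O(not stand_down ⊃ sound_alarm). Since stand_down ∨ not stand_down is a tautology, O(sound_alarm) follows.
Premise 2, O(not update_claim ⊃ not sound_alarm), contraposes to O(sound_alarm ⊃ update_claim); with O(sound_alarm) we get O(update_claim).
Premise 10, O(quarantine_key ⊃ not update_claim), contraposes to O(update_claim ⊃ not quarantine_key); with O(update_claim) we get O(not quarantine_key).
From O(not quarantine_key) and premise 8, O(not quarantine_key ⊃ not purge_cache), we obtain O(not purge_cache).
The contrapositive of premise 1 (O(tag_asset ⊃ purge_cache)) is O(not purge_cache ⊃ not tag_asset), and O(not purge_cache) is already established, so O(not tag_asset).
The contrapositive of premise 9 (O(reboot_node ⊃ tag_asset)) is O(not tag_asset ⊃ not reboot_node), and O(not tag_asset) is already established, so O(not reboot_node).
Premise 4 is O(not reboot_node ⊃ issue_refund); since O(not reboot_node), deontic closure gives O(issue_refund).
Premises 3, 5, 7, 11, 13 do not contribute to this derivation.
So O(issue_refund) follows.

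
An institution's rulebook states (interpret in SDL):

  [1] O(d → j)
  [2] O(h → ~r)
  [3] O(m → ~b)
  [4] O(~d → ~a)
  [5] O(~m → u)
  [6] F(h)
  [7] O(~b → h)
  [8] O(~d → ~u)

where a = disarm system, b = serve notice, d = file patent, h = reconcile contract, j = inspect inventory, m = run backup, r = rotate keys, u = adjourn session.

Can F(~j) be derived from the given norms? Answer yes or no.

Premise 6, F(h), is equivalent to O(~h).
Premise 7, O(~b → h), contraposes to O(~h → b); with O(~h) we get O(b).
Premise 3 is O(m → ~b); contrapositively O(b → ~m). Since O(b) holds, K gives O(~m).
Applying K to premise 5 (O(~m → u)) and O(~m) yields O(u).
Premise 8 is O(~d → ~u); contrapositively O(u → d). Since O(u) holds, K gives O(d).
Applying K to premise 1 (O(d → j)) and O(d) yields O(j).
Premises 2, 4 do not contribute to this derivation.
So O(j) holds, i.e. F(~j). The claim follows.

Yes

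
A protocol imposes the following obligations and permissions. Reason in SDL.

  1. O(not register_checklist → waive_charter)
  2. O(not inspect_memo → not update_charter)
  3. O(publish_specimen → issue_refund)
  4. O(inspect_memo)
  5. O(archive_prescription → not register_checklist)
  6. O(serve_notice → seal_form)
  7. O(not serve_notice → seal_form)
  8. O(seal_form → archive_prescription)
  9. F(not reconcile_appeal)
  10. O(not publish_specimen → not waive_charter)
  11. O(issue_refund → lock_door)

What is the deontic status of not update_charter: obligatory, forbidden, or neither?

Premise 2 is O(not inspect_memo → not update_charter), but O(not inspect_memo) is not derivable from the premises, so it does not yield O(not update_charter).
No premise or chain of K-axiom applications forces O(not update_charter), and none forces O(update_charter). So not update_charter is neither obligatory nor forbidden under these norms.

Neither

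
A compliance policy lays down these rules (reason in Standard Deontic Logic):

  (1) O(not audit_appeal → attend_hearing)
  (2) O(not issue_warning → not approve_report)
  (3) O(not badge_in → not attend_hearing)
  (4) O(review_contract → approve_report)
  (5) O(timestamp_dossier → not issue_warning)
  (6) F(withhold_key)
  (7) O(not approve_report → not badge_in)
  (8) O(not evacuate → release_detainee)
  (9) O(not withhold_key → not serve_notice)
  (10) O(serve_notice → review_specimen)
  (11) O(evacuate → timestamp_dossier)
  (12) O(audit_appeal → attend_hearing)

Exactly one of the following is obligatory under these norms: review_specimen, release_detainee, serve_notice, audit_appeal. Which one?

release_detainee

Premises 1 and 12 cover both cases: O(not audit_appeal → attend_hearing) and O(audit_appeal → attend_hearing). Since not audit_appeal ∨ audit_appeal is a tautology, O(attend_hearing) follows.
Premise 3 is O(not badge_in → not attend_hearing); contrapositively O(attend_hearing → badge_in). Since O(attend_hearing) holds, K gives O(badge_in).
Premise 7, O(not approve_report → not badge_in), contraposes to O(badge_in → approve_report); with O(badge_in) we get O(approve_report).
Premise 2 is O(not issue_warning → not approve_report); contrapositively O(approve_report → issue_warning). Since O(approve_report) holds, K gives O(issue_warning).
The contrapositive of premise 5 (O(timestamp_dossier → not issue_warning)) is O(issue_warning → not timestamp_dossier), and O(issue_warning) is already established, so O(not timestamp_dossier).
The contrapositive of premise 11 (O(evacuate → timestamp_dossier)) is O(not timestamp_dossier → not evacuate), and O(not timestamp_dossier) is already established, so O(not evacuate).
Premise 8 is O(not evacuate → release_detainee); since O(not evacuate), deontic closure gives O(release_detainee).
So O(release_detainee) holds — release_detainee is obligatory. None of the other listed options is made obligatory by any chain of premises.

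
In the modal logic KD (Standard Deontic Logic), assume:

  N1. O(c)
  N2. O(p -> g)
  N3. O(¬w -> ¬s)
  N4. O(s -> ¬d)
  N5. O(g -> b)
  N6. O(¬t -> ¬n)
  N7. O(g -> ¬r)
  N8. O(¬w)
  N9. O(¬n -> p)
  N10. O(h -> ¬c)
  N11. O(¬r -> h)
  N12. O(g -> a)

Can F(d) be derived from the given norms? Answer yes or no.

Premise 4 is O(s -> ¬d), but O(s) is not derivable from the premises, so it does not yield O(¬d).
No other premise forces O(¬d). An ideal world satisfying every premise can still have d true, so F(d) is not derivable.

No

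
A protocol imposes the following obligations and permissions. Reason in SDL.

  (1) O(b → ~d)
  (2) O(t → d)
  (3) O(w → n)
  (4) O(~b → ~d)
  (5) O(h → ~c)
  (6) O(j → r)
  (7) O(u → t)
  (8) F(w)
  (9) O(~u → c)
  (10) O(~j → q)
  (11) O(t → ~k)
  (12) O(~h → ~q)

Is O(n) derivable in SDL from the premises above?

No

Premise 3 is O(w → n), but O(w) is not derivable from the premises, so it does not yield O(n).
No other premise forces O(n). An ideal world satisfying every premise can still have n false, so O(n) is not derivable.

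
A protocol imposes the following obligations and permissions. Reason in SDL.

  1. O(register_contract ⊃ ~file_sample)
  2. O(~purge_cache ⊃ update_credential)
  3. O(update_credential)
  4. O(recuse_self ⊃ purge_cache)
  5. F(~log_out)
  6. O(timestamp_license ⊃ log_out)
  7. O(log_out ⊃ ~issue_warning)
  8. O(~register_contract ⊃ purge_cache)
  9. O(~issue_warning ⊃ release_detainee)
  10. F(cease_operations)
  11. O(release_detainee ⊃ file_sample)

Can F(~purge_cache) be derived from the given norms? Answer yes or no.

Yes

Premise 5, F(~log_out), is equivalent to O(log_out).
Applying K to premise 7 (O(log_out ⊃ ~issue_warning)) and O(log_out) yields O(~issue_warning).
With premise 9, O(~issue_warning ⊃ release_detainee), the K-axiom yields O(release_detainee).
With premise 11, O(release_detainee ⊃ file_sample), the K-axiom yields O(file_sample).
The contrapositive of premise 1 (O(register_contract ⊃ ~file_sample)) is O(file_sample ⊃ ~register_contract), and O(file_sample) is already established, so O(~register_contract).
Premise 8 is O(~register_contract ⊃ purge_cache); since O(~register_contract), deontic closure gives O(purge_cache).
Premises 2, 3, 4, 6, 10 do not contribute to this derivation.
So O(purge_cache) holds, i.e. F(~purge_cache). The claim follows.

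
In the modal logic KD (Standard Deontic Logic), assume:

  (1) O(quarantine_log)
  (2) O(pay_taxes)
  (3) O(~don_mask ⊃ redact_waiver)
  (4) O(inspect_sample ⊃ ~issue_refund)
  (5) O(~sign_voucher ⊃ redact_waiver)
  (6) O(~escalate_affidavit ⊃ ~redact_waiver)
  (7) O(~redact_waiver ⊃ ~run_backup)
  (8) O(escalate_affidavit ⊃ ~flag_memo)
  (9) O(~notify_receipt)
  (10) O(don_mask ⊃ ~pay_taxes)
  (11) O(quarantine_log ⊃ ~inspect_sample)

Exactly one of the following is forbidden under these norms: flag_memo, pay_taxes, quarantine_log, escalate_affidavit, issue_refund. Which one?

flag_memo

From premise 2 we have O(pay_taxes).
Premise 10, O(don_mask ⊃ ~pay_taxes), contraposes to O(pay_taxes ⊃ ~don_mask); with O(pay_taxes) we get O(~don_mask).
Applying K to premise 3 (O(~don_mask ⊃ redact_waiver)) and O(~don_mask) yields O(redact_waiver).
Premise 6, O(~escalate_affidavit ⊃ ~redact_waiver), contraposes to O(redact_waiver ⊃ escalate_affidavit); with O(redact_waiver) we get O(escalate_affidavit).
From O(escalate_affidavit) and premise 8, O(escalate_affidavit ⊃ ~flag_memo), we obtain O(~flag_memo).
So O(~flag_memo) holds, i.e. flag_memo is forbidden. None of the other listed options is forbidden under the premises.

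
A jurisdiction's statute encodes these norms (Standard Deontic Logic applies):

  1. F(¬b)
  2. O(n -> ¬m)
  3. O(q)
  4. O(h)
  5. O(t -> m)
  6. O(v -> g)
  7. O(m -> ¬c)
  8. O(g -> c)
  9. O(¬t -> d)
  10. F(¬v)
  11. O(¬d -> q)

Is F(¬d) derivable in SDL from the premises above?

Yes

F(¬v) at premise 10 means O(v).
From O(v) and premise 6, O(v -> g), we obtain O(g).
From O(g) and premise 8, O(g -> c), we obtain O(c).
Premise 7 is O(m -> ¬c); contrapositively O(c -> ¬m). Since O(c) holds, K gives O(¬m).
Premise 5 is O(t -> m); contrapositively O(¬m -> ¬t). Since O(¬m) holds, K gives O(¬t).
With premise 9, O(¬t -> d), the K-axiom yields O(d).
Premises 1, 2, 3, 4, 11 do not contribute to this derivation.
So O(d) holds, i.e. F(¬d). The claim follows.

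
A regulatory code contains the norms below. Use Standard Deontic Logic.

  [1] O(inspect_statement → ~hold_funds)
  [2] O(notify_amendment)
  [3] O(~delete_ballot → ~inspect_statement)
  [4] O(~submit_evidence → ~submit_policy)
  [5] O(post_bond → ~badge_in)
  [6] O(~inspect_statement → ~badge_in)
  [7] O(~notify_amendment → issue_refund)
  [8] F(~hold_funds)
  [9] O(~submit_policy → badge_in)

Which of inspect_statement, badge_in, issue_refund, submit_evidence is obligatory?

submit_evidence

Premise 8 is F(~hold_funds), i.e. O(hold_funds).
Premise 1, O(inspect_statement → ~hold_funds), contraposes to O(hold_funds → ~inspect_statement); with O(hold_funds) we get O(~inspect_statement).
From O(~inspect_statement) and premise 6, O(~inspect_statement → ~badge_in), we obtain O(~badge_in).
Premise 9 is O(~submit_policy → badge_in); contrapositively O(~badge_in → submit_policy). Since O(~badge_in) holds, K gives O(submit_policy).
Premise 4, O(~submit_evidence → ~submit_policy), contraposes to O(submit_policy → submit_evidence); with O(submit_policy) we get O(submit_evidence).
So O(submit_evidence) holds — submit_evidence is obligatory. None of the other listed options is made obligatory by any chain of premises.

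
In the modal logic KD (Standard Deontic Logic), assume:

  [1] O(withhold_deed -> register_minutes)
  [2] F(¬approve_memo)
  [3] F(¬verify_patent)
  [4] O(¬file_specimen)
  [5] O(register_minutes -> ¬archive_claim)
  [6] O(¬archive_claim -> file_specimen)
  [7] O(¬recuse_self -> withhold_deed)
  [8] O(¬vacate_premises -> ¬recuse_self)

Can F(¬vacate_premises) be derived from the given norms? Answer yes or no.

Yes

From premise 4 we have O(¬file_specimen).
Premise 6 is O(¬archive_claim -> file_specimen); contrapositively O(¬file_specimen -> archive_claim). Since O(¬file_specimen) holds, K gives O(archive_claim).
Premise 5, O(register_minutes -> ¬archive_claim), contraposes to O(archive_claim -> ¬register_minutes); with O(archive_claim) we get O(¬register_minutes).
Premise 1, O(withhold_deed -> register_minutes), contraposes to O(¬register_minutes -> ¬withhold_deed); with O(¬register_minutes) we get O(¬withhold_deed).
The contrapositive of premise 7 (O(¬recuse_self -> withhold_deed)) is O(¬withhold_deed -> recuse_self), and O(¬withhold_deed) is already established, so O(recuse_self).
Premise 8 is O(¬vacate_premises -> ¬recuse_self); contrapositively O(recuse_self -> vacate_premises). Since O(recuse_self) holds, K gives O(vacate_premises).
Premises 2, 3 do not contribute to this derivation.
So O(vacate_premises) holds, i.e. F(¬vacate_premises). The claim follows.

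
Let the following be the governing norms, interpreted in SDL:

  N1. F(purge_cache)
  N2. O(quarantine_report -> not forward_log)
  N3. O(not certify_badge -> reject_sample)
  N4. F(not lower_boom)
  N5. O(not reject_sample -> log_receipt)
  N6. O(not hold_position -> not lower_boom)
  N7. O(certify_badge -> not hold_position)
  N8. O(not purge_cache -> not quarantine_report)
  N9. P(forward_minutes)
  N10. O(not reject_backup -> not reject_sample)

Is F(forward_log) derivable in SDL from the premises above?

No

Premise 2 is O(quarantine_report -> not forward_log), but O(quarantine_report) is not derivable from the premises, so it does not yield O(not forward_log).
No other premise forces O(not forward_log). An ideal world satisfying every premise can still have forward_log true, so F(forward_log) is not derivable.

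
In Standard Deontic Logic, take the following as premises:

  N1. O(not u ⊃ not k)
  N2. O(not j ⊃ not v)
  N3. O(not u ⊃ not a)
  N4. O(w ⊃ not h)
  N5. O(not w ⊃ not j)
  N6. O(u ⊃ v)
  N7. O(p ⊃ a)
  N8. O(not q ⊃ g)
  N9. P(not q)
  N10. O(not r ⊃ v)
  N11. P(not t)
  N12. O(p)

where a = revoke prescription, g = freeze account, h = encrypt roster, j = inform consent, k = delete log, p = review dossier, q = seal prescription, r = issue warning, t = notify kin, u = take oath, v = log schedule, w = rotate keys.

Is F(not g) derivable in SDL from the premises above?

Premise 8 is O(not q ⊃ g), but O(not q) is not derivable from the premises (the permission P(not q) asserts only not O(q), not O(not q)), so it does not yield O(g).
No other premise forces O(g). An ideal world satisfying every premise can still have not g true, so F(not g) is not derivable.

No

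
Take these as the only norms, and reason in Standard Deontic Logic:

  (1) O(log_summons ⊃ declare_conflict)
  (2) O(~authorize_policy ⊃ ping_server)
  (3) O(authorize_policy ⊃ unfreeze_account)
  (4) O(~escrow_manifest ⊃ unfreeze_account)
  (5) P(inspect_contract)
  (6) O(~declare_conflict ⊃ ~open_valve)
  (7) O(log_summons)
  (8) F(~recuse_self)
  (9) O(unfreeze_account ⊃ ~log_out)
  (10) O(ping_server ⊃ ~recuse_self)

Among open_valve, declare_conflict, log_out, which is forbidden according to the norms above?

log_out

F(~recuse_self) at premise 8 means O(recuse_self).
Premise 10, O(ping_server ⊃ ~recuse_self), contraposes to O(recuse_self ⊃ ~ping_server); with O(recuse_self) we get O(~ping_server).
The contrapositive of premise 2 (O(~authorize_policy ⊃ ping_server)) is O(~ping_server ⊃ authorize_policy), and O(~ping_server) is already established, so O(authorize_policy).
Applying K to premise 3 (O(authorize_policy ⊃ unfreeze_account)) and O(authorize_policy) yields O(unfreeze_account).
With premise 9, O(unfreeze_account ⊃ ~log_out), the K-axiom yields O(~log_out).
So O(~log_out) holds, i.e. log_out is forbidden. None of the other listed options is forbidden under the premises.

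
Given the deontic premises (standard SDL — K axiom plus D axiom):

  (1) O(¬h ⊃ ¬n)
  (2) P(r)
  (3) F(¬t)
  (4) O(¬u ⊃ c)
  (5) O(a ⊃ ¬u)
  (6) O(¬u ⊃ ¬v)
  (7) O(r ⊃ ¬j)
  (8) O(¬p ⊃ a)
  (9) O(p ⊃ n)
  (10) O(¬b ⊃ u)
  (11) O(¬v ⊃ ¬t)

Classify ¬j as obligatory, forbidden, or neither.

Premise 7 is O(r ⊃ ¬j), but O(r) is not derivable from the premises (the permission P(r) asserts only ¬O(¬r), not O(r)), so it does not yield O(¬j).
No premise or chain of K-axiom applications forces O(¬j), and none forces O(j). So ¬j is neither obligatory nor forbidden under these norms.

Neither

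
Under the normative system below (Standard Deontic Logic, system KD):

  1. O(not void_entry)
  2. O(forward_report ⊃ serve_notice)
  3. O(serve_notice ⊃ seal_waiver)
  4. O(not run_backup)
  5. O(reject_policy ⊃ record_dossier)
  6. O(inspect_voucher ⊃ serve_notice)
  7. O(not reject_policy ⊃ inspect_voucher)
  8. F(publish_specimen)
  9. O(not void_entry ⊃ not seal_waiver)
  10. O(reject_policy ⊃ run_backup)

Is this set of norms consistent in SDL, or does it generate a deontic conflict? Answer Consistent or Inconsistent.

Premise 4 gives O(not run_backup).
Premise 10, O(reject_policy ⊃ run_backup), contraposes to O(not run_backup ⊃ not reject_policy); with O(not run_backup) we get O(not reject_policy).
With premise 7, O(not reject_policy ⊃ inspect_voucher), the K-axiom yields O(inspect_voucher).
Premise 6 is O(inspect_voucher ⊃ serve_notice); since O(inspect_voucher), deontic closure gives O(serve_notice).
From O(serve_notice) and premise 3, O(serve_notice ⊃ seal_waiver), we obtain O(seal_waiver).
The contrapositive of premise 9 (O(not void_entry ⊃ not seal_waiver)) is O(seal_waiver ⊃ void_entry), and O(seal_waiver) is already established, so O(void_entry).
But premise 1 directly asserts O(not void_entry).
We now have both O(void_entry) and O(not void_entry) — void_entry is simultaneously obligatory and forbidden, violating the D-axiom.

Inconsistent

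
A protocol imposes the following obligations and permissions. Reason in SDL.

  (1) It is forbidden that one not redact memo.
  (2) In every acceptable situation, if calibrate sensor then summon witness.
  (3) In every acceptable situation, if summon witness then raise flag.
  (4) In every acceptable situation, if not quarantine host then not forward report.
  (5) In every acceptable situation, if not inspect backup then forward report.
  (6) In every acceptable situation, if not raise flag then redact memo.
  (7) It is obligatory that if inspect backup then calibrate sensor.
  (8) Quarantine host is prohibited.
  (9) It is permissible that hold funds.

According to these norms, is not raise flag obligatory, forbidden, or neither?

Forbidden

Premise 8, F(quarantine_host), is equivalent to O(¬quarantine_host).
From O(¬quarantine_host) and premise 4, O(¬quarantine_host → ¬forward_report), we obtain O(¬forward_report).
Premise 5, O(¬inspect_backup → forward_report), contraposes to O(¬forward_report → inspect_backup); with O(¬forward_report) we get O(inspect_backup).
With premise 7, O(inspect_backup → calibrate_sensor), the K-axiom yields O(calibrate_sensor).
From O(calibrate_sensor) and premise 2, O(calibrate_sensor → summon_witness), we obtain O(summon_witness).
With premise 3, O(summon_witness → raise_flag), the K-axiom yields O(raise_flag).
Premises 1, 6, 9 do not contribute to this derivation.
Thus O(raise_flag), which is F(¬raise_flag): ¬raise_flag is forbidden.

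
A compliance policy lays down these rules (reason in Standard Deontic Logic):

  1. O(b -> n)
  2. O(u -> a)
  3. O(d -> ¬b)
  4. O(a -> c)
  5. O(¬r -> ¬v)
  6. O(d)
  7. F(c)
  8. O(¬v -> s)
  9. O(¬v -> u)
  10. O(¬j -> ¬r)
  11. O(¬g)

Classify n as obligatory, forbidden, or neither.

Neither

Premise 1 is O(b -> n), but O(b) is not derivable from the premises, so it does not yield O(n).
No premise or chain of K-axiom applications forces O(n), and none forces O(¬n). So n is neither obligatory nor forbidden under these norms.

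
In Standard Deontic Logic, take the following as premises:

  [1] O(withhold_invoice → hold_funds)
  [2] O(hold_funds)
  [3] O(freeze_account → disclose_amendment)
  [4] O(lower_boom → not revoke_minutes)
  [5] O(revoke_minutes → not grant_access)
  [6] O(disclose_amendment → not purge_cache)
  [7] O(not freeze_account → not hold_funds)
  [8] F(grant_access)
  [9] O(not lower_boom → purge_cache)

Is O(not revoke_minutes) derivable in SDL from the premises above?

From premise 2 we have O(hold_funds).
Premise 7 is O(not freeze_account → not hold_funds); contrapositively O(hold_funds → freeze_account). Since O(hold_funds) holds, K gives O(freeze_account).
From O(freeze_account) and premise 3, O(freeze_account → disclose_amendment), we obtain O(disclose_amendment).
From O(disclose_amendment) and premise 6, O(disclose_amendment → not purge_cache), we obtain O(not purge_cache).
Premise 9 is O(not lower_boom → purge_cache); contrapositively O(not purge_cache → lower_boom). Since O(not purge_cache) holds, K gives O(lower_boom).
From O(lower_boom) and premise 4, O(lower_boom → not revoke_minutes), we obtain O(not revoke_minutes).
Premises 1, 5, 8 do not contribute to this derivation.
So O(not revoke_minutes) follows.

Yes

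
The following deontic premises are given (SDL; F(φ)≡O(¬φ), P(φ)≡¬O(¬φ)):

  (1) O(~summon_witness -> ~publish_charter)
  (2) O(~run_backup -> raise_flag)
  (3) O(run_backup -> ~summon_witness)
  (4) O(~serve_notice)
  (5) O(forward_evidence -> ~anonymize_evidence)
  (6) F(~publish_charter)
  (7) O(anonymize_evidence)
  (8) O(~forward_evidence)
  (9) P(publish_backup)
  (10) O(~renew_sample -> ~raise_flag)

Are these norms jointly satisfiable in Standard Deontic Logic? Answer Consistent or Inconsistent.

Consistent

Premise 5 is O(forward_evidence -> ~anonymize_evidence), but O(forward_evidence) is not derivable from the premises, so it does not yield O(~anonymize_evidence).
So O(~anonymize_evidence) is not derivable, and the apparent clash with O(anonymize_evidence) does not arise.
A world satisfying every obligation exists (e.g. anonymize_evidence=true, forward_evidence=false, publish_backup=false, publish_charter=true, raise_flag=true, renew_sample=true, run_backup=false, serve_notice=false, summon_witness=true); no atom is both obligatory and forbidden, so the set is consistent.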